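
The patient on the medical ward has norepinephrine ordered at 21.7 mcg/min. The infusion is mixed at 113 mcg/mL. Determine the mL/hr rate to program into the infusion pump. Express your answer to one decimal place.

11.5 mL/hr

21.7 mcg/min × 60 min/hr = 1302 mcg/hr
Rate = 1302 mcg/hr ÷ 113 mcg/mL = 11.52212 mL/hr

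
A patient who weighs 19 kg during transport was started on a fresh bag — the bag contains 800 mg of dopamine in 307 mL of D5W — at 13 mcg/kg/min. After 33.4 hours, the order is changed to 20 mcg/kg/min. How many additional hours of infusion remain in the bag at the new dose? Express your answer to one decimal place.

Initial rate:
Dose = 13 mcg/kg/min × 19 kg = 247 mcg/min
247 mcg/min × 60 min/hr = 14820 mcg/hr
Concentration = 800 mg ÷ 307 mL = 2.605863 mg/mL = 2605.863 mcg/mL
Rate = 14820 mcg/hr ÷ 2605.863 mcg/mL = 5.687175 mL/hr
Volume infused so far = 5.687175 mL/hr × 33.4 hr = 189.9516 mL
Volume remaining = 307 − 189.9516 = 117.0484 mL
New rate:
Dose = 20 mcg/kg/min × 19 kg = 380 mcg/min
380 mcg/min × 60 min/hr = 22800 mcg/hr
Rate = 22800 mcg/hr ÷ 2605.863 mcg/mL = 8.7495 mL/hr
Time remaining = 117.0484 mL ÷ 8.7495 mL/hr = 13.37772 hr

13.4 hours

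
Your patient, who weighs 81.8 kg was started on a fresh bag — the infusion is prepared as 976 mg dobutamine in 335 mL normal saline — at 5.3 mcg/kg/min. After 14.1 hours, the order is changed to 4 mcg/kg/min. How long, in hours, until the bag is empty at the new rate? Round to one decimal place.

31.0 hours

Initial rate:
Dose = 5.3 mcg/kg/min × 81.8 kg = 433.54 mcg/min
433.54 mcg/min × 60 min/hr = 26012.4 mcg/hr
Concentration = 976 mg ÷ 335 mL = 2.913433 mg/mL = 2913.433 mcg/mL
Rate = 26012.4 mcg/hr ÷ 2913.433 mcg/mL = 8.928436 mL/hr
Volume infused so far = 8.928436 mL/hr × 14.1 hr = 125.891 mL
Volume remaining = 335 − 125.891 = 209.109 mL
New rate:
Dose = 4 mcg/kg/min × 81.8 kg = 327.2 mcg/min
327.2 mcg/min × 60 min/hr = 19632 mcg/hr
Rate = 19632 mcg/hr ÷ 2913.433 mcg/mL = 6.738443 mL/hr
Time remaining = 209.109 mL ÷ 6.738443 mL/hr = 31.03225 hr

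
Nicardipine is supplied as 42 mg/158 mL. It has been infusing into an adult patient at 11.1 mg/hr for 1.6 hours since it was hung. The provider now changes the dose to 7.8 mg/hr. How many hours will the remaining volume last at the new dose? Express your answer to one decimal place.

Initial rate:
Concentration = 42 mg ÷ 158 mL = 0.2658228 mg/mL
Rate = 11.1 mg/hr ÷ 0.2658228 mg/mL = 41.75714 mL/hr
Volume infused so far = 41.75714 mL/hr × 1.6 hr = 66.81143 mL
Volume remaining = 158 − 66.81143 = 91.18857 mL
New rate:
Rate = 7.8 mg/hr ÷ 0.2658228 mg/mL = 29.34286 mL/hr
Time remaining = 91.18857 mL ÷ 29.34286 mL/hr = 3.107692 hr

3.1 hours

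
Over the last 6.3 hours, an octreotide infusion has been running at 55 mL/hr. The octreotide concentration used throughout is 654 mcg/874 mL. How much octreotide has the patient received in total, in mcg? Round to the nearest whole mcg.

259 mcg

Concentration = 654 mcg ÷ 874 mL = 0.7482838 mcg/mL
Drug rate = 55 mL/hr × 0.7482838 mcg/mL = 41.15561 mcg/hr
Total = 41.15561 mcg/hr × 6.3 hr = 259.2803 mcg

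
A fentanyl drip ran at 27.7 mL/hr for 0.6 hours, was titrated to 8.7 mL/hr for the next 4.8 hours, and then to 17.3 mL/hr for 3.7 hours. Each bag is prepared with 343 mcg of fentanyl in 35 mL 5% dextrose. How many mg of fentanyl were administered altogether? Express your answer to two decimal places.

1.20 mg

Concentration = 343 mcg ÷ 35 mL = 9.8 mcg/mL
Stage 1: 27.7 mL/hr × 0.6 hr = 16.62 mL → 16.62 mL × 9.8 mcg/mL = 162.876 mcg
Stage 2: 8.7 mL/hr × 4.8 hr = 41.76 mL → 41.76 mL × 9.8 mcg/mL = 409.248 mcg
Stage 3: 17.3 mL/hr × 3.7 hr = 64.01 mL → 64.01 mL × 9.8 mcg/mL = 627.298 mcg
Total = 162.876 + 409.248 + 627.298 = 1199.422 mcg = 1.199422 mg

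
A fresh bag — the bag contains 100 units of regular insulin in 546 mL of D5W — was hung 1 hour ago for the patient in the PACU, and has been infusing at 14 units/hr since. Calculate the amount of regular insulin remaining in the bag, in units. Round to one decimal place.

Concentration = 100 units ÷ 546 mL = 0.1831502 units/mL
Rate = 14 units/hr ÷ 0.1831502 units/mL = 76.44 mL/hr
Volume infused = 76.44 mL/hr × 1 hr = 76.44 mL
Volume remaining = 546 − 76.44 = 469.56 mL
Drug remaining = 469.56 mL × 0.1831502 units/mL = 86 units

86.0 units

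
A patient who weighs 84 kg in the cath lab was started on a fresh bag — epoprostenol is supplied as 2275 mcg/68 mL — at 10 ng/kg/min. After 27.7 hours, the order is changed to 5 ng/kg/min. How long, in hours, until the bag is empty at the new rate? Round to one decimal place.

Initial rate:
Dose = 10 ng/kg/min × 84 kg = 840 ng/min
840 ng/min × 60 min/hr = 50400 ng/hr
Concentration = 2275 mcg ÷ 68 mL = 33.45588 mcg/mL = 33455.88 ng/mL
Rate = 50400 ng/hr ÷ 33455.88 ng/mL = 1.506462 mL/hr
Volume infused so far = 1.506462 mL/hr × 27.7 hr = 41.72898 mL
Volume remaining = 68 − 41.72898 = 26.27102 mL
New rate:
Dose = 5 ng/kg/min × 84 kg = 420 ng/min
420 ng/min × 60 min/hr = 25200 ng/hr
Rate = 25200 ng/hr ÷ 33455.88 ng/mL = 0.7532308 mL/hr
Time remaining = 26.27102 mL ÷ 0.7532308 mL/hr = 34.87778 hr

34.9 hours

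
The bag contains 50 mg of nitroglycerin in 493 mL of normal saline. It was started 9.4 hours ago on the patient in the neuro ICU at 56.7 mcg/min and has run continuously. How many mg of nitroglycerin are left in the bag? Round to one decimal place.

18.0 mg

56.7 mcg/min × 60 min/hr = 3402 mcg/hr
Concentration = 50 mg ÷ 493 mL = 0.1014199 mg/mL = 101.4199 mcg/mL
Rate = 3402 mcg/hr ÷ 101.4199 mcg/mL = 33.54372 mL/hr
Volume infused = 33.54372 mL/hr × 9.4 hr = 315.311 mL
Volume remaining = 493 − 315.311 = 177.689 mL
Drug remaining = 177.689 mL × 101.4199 mcg/mL = 18021.2 mcg = 18.0212 mg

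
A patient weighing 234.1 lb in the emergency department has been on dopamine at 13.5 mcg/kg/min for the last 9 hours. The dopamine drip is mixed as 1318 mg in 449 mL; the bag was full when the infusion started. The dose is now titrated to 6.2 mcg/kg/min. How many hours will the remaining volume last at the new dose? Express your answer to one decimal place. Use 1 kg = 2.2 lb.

13.7 hours

Initial rate:
Weight = 234.1 lb ÷ 2.2 lb/kg = 106.4091 kg
Dose = 13.5 mcg/kg/min × 106.4091 kg = 1436.523 mcg/min
1436.523 mcg/min × 60 min/hr = 86191.36 mcg/hr
Concentration = 1318 mg ÷ 449 mL = 2.935412 mg/mL = 2935.412 mcg/mL
Rate = 86191.36 mcg/hr ÷ 2935.412 mcg/mL = 29.36261 mL/hr
Volume infused so far = 29.36261 mL/hr × 9 hr = 264.2635 mL
Volume remaining = 449 − 264.2635 = 184.7365 mL
New rate:
Dose = 6.2 mcg/kg/min × 106.4091 kg = 659.7364 mcg/min
659.7364 mcg/min × 60 min/hr = 39584.18 mcg/hr
Rate = 39584.18 mcg/hr ÷ 2935.412 mcg/mL = 13.48505 mL/hr
Time remaining = 184.7365 mL ÷ 13.48505 mL/hr = 13.69935 hr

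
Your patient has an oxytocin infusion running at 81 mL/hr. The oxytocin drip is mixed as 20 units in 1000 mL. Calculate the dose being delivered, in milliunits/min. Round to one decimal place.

Concentration = 20 units ÷ 1000 mL = 0.02 units/mL = 20 milliunits/mL
Drug rate = 81 mL/hr × 20 milliunits/mL = 1620 milliunits/hr
1620 milliunits/hr ÷ 60 min/hr = 27 milliunits/min

27.0 milliunits/min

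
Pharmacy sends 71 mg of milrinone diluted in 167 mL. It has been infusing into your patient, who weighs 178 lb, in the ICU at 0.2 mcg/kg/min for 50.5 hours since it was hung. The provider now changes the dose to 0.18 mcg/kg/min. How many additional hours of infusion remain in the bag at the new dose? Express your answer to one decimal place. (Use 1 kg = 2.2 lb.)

Initial rate:
Weight = 178 lb ÷ 2.2 lb/kg = 80.90909 kg
Dose = 0.2 mcg/kg/min × 80.90909 kg = 16.18182 mcg/min
16.18182 mcg/min × 60 min/hr = 970.9091 mcg/hr
Concentration = 71 mg ÷ 167 mL = 0.4251497 mg/mL = 425.1497 mcg/mL
Rate = 970.9091 mcg/hr ÷ 425.1497 mcg/mL = 2.283688 mL/hr
Volume infused so far = 2.283688 mL/hr × 50.5 hr = 115.3262 mL
Volume remaining = 167 − 115.3262 = 51.67378 mL
New rate:
Dose = 0.18 mcg/kg/min × 80.90909 kg = 14.56364 mcg/min
14.56364 mcg/min × 60 min/hr = 873.8182 mcg/hr
Rate = 873.8182 mcg/hr ÷ 425.1497 mcg/mL = 2.055319 mL/hr
Time remaining = 51.67378 mL ÷ 2.055319 mL/hr = 25.14149 hr

25.1 hours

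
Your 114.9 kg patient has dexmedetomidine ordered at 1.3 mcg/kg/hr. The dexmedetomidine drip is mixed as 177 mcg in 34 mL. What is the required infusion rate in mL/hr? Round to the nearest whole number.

Dose = 1.3 mcg/kg/hr × 114.9 kg = 149.37 mcg/hr
Concentration = 177 mcg ÷ 34 mL = 5.205882 mcg/mL
Rate = 149.37 mcg/hr ÷ 5.205882 mcg/mL = 28.69254 mL/hr

29 mL/hr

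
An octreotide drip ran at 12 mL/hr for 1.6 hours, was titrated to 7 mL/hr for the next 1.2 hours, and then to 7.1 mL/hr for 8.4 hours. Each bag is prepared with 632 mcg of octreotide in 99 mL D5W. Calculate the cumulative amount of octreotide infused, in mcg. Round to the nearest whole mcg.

557 mcg

Concentration = 632 mcg ÷ 99 mL = 6.383838 mcg/mL
Stage 1: 12 mL/hr × 1.6 hr = 19.2 mL → 19.2 mL × 6.383838 mcg/mL = 122.5697 mcg
Stage 2: 7 mL/hr × 1.2 hr = 8.4 mL → 8.4 mL × 6.383838 mcg/mL = 53.62424 mcg
Stage 3: 7.1 mL/hr × 8.4 hr = 59.64 mL → 59.64 mL × 6.383838 mcg/mL = 380.7321 mcg
Total = 122.5697 + 53.62424 + 380.7321 = 556.9261 mcg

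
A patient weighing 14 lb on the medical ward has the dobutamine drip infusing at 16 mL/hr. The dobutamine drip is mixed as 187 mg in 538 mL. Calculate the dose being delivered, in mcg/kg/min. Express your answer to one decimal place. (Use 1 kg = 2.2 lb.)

Weight = 14 lb ÷ 2.2 lb/kg = 6.363636 kg
Concentration = 187 mg ÷ 538 mL = 0.3475836 mg/mL = 347.5836 mcg/mL
Drug rate = 16 mL/hr × 347.5836 mcg/mL = 5561.338 mcg/hr
5561.338 mcg/hr ÷ 60 min/hr = 92.68897 mcg/min
92.68897 mcg/min ÷ 6.363636 kg = 14.56541 mcg/kg/min

14.6 mcg/kg/min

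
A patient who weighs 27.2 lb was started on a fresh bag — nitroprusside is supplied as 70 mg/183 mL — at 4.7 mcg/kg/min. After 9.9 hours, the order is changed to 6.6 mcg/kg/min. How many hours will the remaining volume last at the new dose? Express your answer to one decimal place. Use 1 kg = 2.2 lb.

Initial rate:
Weight = 27.2 lb ÷ 2.2 lb/kg = 12.36364 kg
Dose = 4.7 mcg/kg/min × 12.36364 kg = 58.10909 mcg/min
58.10909 mcg/min × 60 min/hr = 3486.545 mcg/hr
Concentration = 70 mg ÷ 183 mL = 0.3825137 mg/mL = 382.5137 mcg/mL
Rate = 3486.545 mcg/hr ÷ 382.5137 mcg/mL = 9.114826 mL/hr
Volume infused so far = 9.114826 mL/hr × 9.9 hr = 90.23678 mL
Volume remaining = 183 − 90.23678 = 92.76322 mL
New rate:
Dose = 6.6 mcg/kg/min × 12.36364 kg = 81.6 mcg/min
81.6 mcg/min × 60 min/hr = 4896 mcg/hr
Rate = 4896 mcg/hr ÷ 382.5137 mcg/mL = 12.79954 mL/hr
Time remaining = 92.76322 mL ÷ 12.79954 mL/hr = 7.247386 hr

7.2 hours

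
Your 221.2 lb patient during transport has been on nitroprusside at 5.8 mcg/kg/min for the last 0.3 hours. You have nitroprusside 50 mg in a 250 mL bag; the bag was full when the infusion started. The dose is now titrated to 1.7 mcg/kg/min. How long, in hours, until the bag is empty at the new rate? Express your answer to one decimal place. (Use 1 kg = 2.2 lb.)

3.9 hours

Initial rate:
Weight = 221.2 lb ÷ 2.2 lb/kg = 100.5455 kg
Dose = 5.8 mcg/kg/min × 100.5455 kg = 583.1636 mcg/min
583.1636 mcg/min × 60 min/hr = 34989.82 mcg/hr
Concentration = 50 mg ÷ 250 mL = 0.2 mg/mL = 200 mcg/mL
Rate = 34989.82 mcg/hr ÷ 200 mcg/mL = 174.9491 mL/hr
Volume infused so far = 174.9491 mL/hr × 0.3 hr = 52.48473 mL
Volume remaining = 250 − 52.48473 = 197.5153 mL
New rate:
Dose = 1.7 mcg/kg/min × 100.5455 kg = 170.9273 mcg/min
170.9273 mcg/min × 60 min/hr = 10255.64 mcg/hr
Rate = 10255.64 mcg/hr ÷ 200 mcg/mL = 51.27818 mL/hr
Time remaining = 197.5153 mL ÷ 51.27818 mL/hr = 3.851838 hr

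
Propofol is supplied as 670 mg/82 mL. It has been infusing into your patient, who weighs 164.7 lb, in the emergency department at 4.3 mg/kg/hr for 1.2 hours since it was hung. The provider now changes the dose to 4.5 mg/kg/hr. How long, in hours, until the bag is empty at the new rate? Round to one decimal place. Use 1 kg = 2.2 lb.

Initial rate:
Weight = 164.7 lb ÷ 2.2 lb/kg = 74.86364 kg
Dose = 4.3 mg/kg/hr × 74.86364 kg = 321.9136 mg/hr
Concentration = 670 mg ÷ 82 mL = 8.170732 mg/mL
Rate = 321.9136 mg/hr ÷ 8.170732 mg/mL = 39.39839 mL/hr
Volume infused so far = 39.39839 mL/hr × 1.2 hr = 47.27806 mL
Volume remaining = 82 − 47.27806 = 34.72194 mL
New rate:
Dose = 4.5 mg/kg/hr × 74.86364 kg = 336.8864 mg/hr
Rate = 336.8864 mg/hr ÷ 8.170732 mg/mL = 41.23087 mL/hr
Time remaining = 34.72194 mL ÷ 41.23087 mL/hr = 0.8421345 hr

0.8 hours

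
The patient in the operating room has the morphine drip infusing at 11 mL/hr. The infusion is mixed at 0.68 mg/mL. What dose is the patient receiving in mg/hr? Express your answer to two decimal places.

Drug rate = 11 mL/hr × 0.68 mg/mL = 7.48 mg/hr

7.48 mg/hr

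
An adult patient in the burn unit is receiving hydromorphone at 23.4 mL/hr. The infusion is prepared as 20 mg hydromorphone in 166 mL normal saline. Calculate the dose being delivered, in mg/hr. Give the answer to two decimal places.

2.82 mg/hr

Concentration = 20 mg ÷ 166 mL = 0.1204819 mg/mL
Drug rate = 23.4 mL/hr × 0.1204819 mg/mL = 2.819277 mg/hr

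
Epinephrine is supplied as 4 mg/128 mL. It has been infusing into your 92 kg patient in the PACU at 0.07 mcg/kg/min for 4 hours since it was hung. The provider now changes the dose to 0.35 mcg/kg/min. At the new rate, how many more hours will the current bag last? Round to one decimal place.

1.3 hours

Initial rate:
Dose = 0.07 mcg/kg/min × 92 kg = 6.44 mcg/min
6.44 mcg/min × 60 min/hr = 386.4 mcg/hr
Concentration = 4 mg ÷ 128 mL = 0.03125 mg/mL = 31.25 mcg/mL
Rate = 386.4 mcg/hr ÷ 31.25 mcg/mL = 12.3648 mL/hr
Volume infused so far = 12.3648 mL/hr × 4 hr = 49.4592 mL
Volume remaining = 128 − 49.4592 = 78.5408 mL
New rate:
Dose = 0.35 mcg/kg/min × 92 kg = 32.2 mcg/min
32.2 mcg/min × 60 min/hr = 1932 mcg/hr
Rate = 1932 mcg/hr ÷ 31.25 mcg/mL = 61.824 mL/hr
Time remaining = 78.5408 mL ÷ 61.824 mL/hr = 1.270393 hr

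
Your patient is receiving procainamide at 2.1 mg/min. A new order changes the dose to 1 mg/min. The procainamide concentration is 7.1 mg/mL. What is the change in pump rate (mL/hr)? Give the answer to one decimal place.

9.3 mL/hr

At the current dose:
2.1 mg/min × 60 min/hr = 126 mg/hr
Rate = 126 mg/hr ÷ 7.1 mg/mL = 17.74648 mL/hr
At the new dose:
1 mg/min × 60 min/hr = 60 mg/hr
Rate = 60 mg/hr ÷ 7.1 mg/mL = 8.450704 mL/hr
Change = 8.450704 − 17.74648 = -9.295775 mL/hr → 9.295775 mL/hr decrease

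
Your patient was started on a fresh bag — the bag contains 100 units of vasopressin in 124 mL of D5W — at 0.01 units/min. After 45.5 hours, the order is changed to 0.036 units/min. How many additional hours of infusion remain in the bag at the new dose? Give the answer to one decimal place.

Initial rate:
0.01 units/min × 60 min/hr = 0.6 units/hr
Concentration = 100 units ÷ 124 mL = 0.8064516 units/mL
Rate = 0.6 units/hr ÷ 0.8064516 units/mL = 0.744 mL/hr
Volume infused so far = 0.744 mL/hr × 45.5 hr = 33.852 mL
Volume remaining = 124 − 33.852 = 90.148 mL
New rate:
0.036 units/min × 60 min/hr = 2.16 units/hr
Rate = 2.16 units/hr ÷ 0.8064516 units/mL = 2.6784 mL/hr
Time remaining = 90.148 mL ÷ 2.6784 mL/hr = 33.65741 hr

33.7 hours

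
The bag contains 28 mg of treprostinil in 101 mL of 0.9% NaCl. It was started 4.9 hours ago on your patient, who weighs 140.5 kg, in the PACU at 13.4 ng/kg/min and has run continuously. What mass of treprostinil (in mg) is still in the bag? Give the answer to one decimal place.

Dose = 13.4 ng/kg/min × 140.5 kg = 1882.7 ng/min
1882.7 ng/min × 60 min/hr = 112962 ng/hr
Concentration = 28 mg ÷ 101 mL = 0.2772277 mg/mL = 277227.7 ng/mL
Rate = 112962 ng/hr ÷ 277227.7 ng/mL = 0.4074701 mL/hr
Volume infused = 0.4074701 mL/hr × 4.9 hr = 1.996603 mL
Volume remaining = 101 − 1.996603 = 99.0034 mL
Drug remaining = 99.0034 mL × 277227.7 ng/mL = 27446486 ng = 27.44649 mg

27.4 mg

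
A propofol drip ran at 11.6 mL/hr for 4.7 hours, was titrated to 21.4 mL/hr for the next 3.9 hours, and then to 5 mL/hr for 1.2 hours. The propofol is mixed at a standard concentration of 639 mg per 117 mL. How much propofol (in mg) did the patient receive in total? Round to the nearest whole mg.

786 mg

Concentration = 639 mg ÷ 117 mL = 5.461538 mg/mL
Stage 1: 11.6 mL/hr × 4.7 hr = 54.52 mL → 54.52 mL × 5.461538 mg/mL = 297.7631 mg
Stage 2: 21.4 mL/hr × 3.9 hr = 83.46 mL → 83.46 mL × 5.461538 mg/mL = 455.82 mg
Stage 3: 5 mL/hr × 1.2 hr = 6 mL → 6 mL × 5.461538 mg/mL = 32.76923 mg
Total = 297.7631 + 455.82 + 32.76923 = 786.3523 mg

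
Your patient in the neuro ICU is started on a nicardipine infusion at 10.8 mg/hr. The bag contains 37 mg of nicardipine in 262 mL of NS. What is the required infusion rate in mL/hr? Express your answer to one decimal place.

Concentration = 37 mg ÷ 262 mL = 0.1412214 mg/mL
Rate = 10.8 mg/hr ÷ 0.1412214 mg/mL = 76.47568 mL/hr

76.5 mL/hr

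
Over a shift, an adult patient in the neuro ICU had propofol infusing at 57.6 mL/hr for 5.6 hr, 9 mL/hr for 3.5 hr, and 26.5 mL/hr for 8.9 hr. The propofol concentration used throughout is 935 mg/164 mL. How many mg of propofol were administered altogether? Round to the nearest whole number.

3363 mg

Concentration = 935 mg ÷ 164 mL = 5.70122 mg/mL
Stage 1: 57.6 mL/hr × 5.6 hr = 322.56 mL → 322.56 mL × 5.70122 mg/mL = 1838.985 mg
Stage 2: 9 mL/hr × 3.5 hr = 31.5 mL → 31.5 mL × 5.70122 mg/mL = 179.5884 mg
Stage 3: 26.5 mL/hr × 8.9 hr = 235.85 mL → 235.85 mL × 5.70122 mg/mL = 1344.633 mg
Total = 1838.985 + 179.5884 + 1344.633 = 3363.206 mg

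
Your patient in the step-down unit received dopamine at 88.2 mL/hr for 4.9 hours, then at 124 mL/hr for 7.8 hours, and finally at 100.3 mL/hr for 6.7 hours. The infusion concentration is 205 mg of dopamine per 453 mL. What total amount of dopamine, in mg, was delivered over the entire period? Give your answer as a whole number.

937 mg

Concentration = 205 mg ÷ 453 mL = 0.4525386 mg/mL
Stage 1: 88.2 mL/hr × 4.9 hr = 432.18 mL → 432.18 mL × 0.4525386 mg/mL = 195.5781 mg
Stage 2: 124 mL/hr × 7.8 hr = 967.2 mL → 967.2 mL × 0.4525386 mg/mL = 437.6954 mg
Stage 3: 100.3 mL/hr × 6.7 hr = 672.01 mL → 672.01 mL × 0.4525386 mg/mL = 304.1105 mg
Total = 195.5781 + 437.6954 + 304.1105 = 937.384 mg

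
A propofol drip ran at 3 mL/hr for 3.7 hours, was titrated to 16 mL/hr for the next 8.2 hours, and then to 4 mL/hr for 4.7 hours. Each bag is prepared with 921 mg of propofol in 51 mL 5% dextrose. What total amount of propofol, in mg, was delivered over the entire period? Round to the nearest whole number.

Concentration = 921 mg ÷ 51 mL = 18.05882 mg/mL
Stage 1: 3 mL/hr × 3.7 hr = 11.1 mL → 11.1 mL × 18.05882 mg/mL = 200.4529 mg
Stage 2: 16 mL/hr × 8.2 hr = 131.2 mL → 131.2 mL × 18.05882 mg/mL = 2369.318 mg
Stage 3: 4 mL/hr × 4.7 hr = 18.8 mL → 18.8 mL × 18.05882 mg/mL = 339.5059 mg
Total = 200.4529 + 2369.318 + 339.5059 = 2909.276 mg

2909 mg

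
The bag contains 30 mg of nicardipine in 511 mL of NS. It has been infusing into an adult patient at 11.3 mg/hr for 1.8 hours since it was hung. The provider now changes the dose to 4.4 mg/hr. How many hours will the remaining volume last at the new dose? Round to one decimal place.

Initial rate:
Concentration = 30 mg ÷ 511 mL = 0.05870841 mg/mL
Rate = 11.3 mg/hr ÷ 0.05870841 mg/mL = 192.4767 mL/hr
Volume infused so far = 192.4767 mL/hr × 1.8 hr = 346.458 mL
Volume remaining = 511 − 346.458 = 164.542 mL
New rate:
Rate = 4.4 mg/hr ÷ 0.05870841 mg/mL = 74.94667 mL/hr
Time remaining = 164.542 mL ÷ 74.94667 mL/hr = 2.195455 hr

2.2 hours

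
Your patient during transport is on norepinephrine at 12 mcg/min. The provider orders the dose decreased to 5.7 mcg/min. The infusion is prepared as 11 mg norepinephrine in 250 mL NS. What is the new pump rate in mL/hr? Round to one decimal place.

5.7 mcg/min × 60 min/hr = 342 mcg/hr
Concentration = 11 mg ÷ 250 mL = 0.044 mg/mL = 44 mcg/mL
Rate = 342 mcg/hr ÷ 44 mcg/mL = 7.772727 mL/hr

7.8 mL/hr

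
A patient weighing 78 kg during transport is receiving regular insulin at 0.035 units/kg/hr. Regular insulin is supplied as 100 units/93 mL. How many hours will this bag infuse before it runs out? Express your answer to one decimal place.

36.6 hours

Dose = 0.035 units/kg/hr × 78 kg = 2.73 units/hr
Concentration = 100 units ÷ 93 mL = 1.075269 units/mL
Rate = 2.73 units/hr ÷ 1.075269 units/mL = 2.5389 mL/hr
Duration = 93 mL ÷ 2.5389 mL/hr = 36.63004 hr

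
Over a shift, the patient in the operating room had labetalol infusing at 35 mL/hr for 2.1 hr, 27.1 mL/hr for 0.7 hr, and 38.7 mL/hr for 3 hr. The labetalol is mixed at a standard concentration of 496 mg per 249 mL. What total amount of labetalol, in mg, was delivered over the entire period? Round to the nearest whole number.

415 mg

Concentration = 496 mg ÷ 249 mL = 1.991968 mg/mL
Stage 1: 35 mL/hr × 2.1 hr = 73.5 mL → 73.5 mL × 1.991968 mg/mL = 146.4096 mg
Stage 2: 27.1 mL/hr × 0.7 hr = 18.97 mL → 18.97 mL × 1.991968 mg/mL = 37.78763 mg
Stage 3: 38.7 mL/hr × 3 hr = 116.1 mL → 116.1 mL × 1.991968 mg/mL = 231.2675 mg
Total = 146.4096 + 37.78763 + 231.2675 = 415.4647 mg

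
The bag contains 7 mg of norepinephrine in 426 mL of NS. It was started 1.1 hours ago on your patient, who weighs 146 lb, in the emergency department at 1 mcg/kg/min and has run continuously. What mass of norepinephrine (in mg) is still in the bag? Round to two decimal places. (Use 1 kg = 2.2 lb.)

Weight = 146 lb ÷ 2.2 lb/kg = 66.36364 kg
Dose = 1 mcg/kg/min × 66.36364 kg = 66.36364 mcg/min
66.36364 mcg/min × 60 min/hr = 3981.818 mcg/hr
Concentration = 7 mg ÷ 426 mL = 0.01643192 mg/mL = 16.43192 mcg/mL
Rate = 3981.818 mcg/hr ÷ 16.43192 mcg/mL = 242.3221 mL/hr
Volume infused = 242.3221 mL/hr × 1.1 hr = 266.5543 mL
Volume remaining = 426 − 266.5543 = 159.4457 mL
Drug remaining = 159.4457 mL × 16.43192 mcg/mL = 2620 mcg = 2.62 mg

2.62 mg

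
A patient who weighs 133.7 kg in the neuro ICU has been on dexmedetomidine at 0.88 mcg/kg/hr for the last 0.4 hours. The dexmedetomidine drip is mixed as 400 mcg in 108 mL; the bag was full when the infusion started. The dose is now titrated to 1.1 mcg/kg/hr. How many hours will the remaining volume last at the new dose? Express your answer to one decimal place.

2.4 hours

Initial rate:
Dose = 0.88 mcg/kg/hr × 133.7 kg = 117.656 mcg/hr
Concentration = 400 mcg ÷ 108 mL = 3.703704 mcg/mL
Rate = 117.656 mcg/hr ÷ 3.703704 mcg/mL = 31.76712 mL/hr
Volume infused so far = 31.76712 mL/hr × 0.4 hr = 12.70685 mL
Volume remaining = 108 − 12.70685 = 95.29315 mL
New rate:
Dose = 1.1 mcg/kg/hr × 133.7 kg = 147.07 mcg/hr
Rate = 147.07 mcg/hr ÷ 3.703704 mcg/mL = 39.7089 mL/hr
Time remaining = 95.29315 mL ÷ 39.7089 mL/hr = 2.399793 hr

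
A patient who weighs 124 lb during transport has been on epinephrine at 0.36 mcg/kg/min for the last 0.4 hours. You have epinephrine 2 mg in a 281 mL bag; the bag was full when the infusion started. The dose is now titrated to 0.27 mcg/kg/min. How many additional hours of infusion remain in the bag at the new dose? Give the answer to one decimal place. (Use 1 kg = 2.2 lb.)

1.7 hours

Initial rate:
Weight = 124 lb ÷ 2.2 lb/kg = 56.36364 kg
Dose = 0.36 mcg/kg/min × 56.36364 kg = 20.29091 mcg/min
20.29091 mcg/min × 60 min/hr = 1217.455 mcg/hr
Concentration = 2 mg ÷ 281 mL = 0.007117438 mg/mL = 7.117438 mcg/mL
Rate = 1217.455 mcg/hr ÷ 7.117438 mcg/mL = 171.0524 mL/hr
Volume infused so far = 171.0524 mL/hr × 0.4 hr = 68.42095 mL
Volume remaining = 281 − 68.42095 = 212.5791 mL
New rate:
Dose = 0.27 mcg/kg/min × 56.36364 kg = 15.21818 mcg/min
15.21818 mcg/min × 60 min/hr = 913.0909 mcg/hr
Rate = 913.0909 mcg/hr ÷ 7.117438 mcg/mL = 128.2893 mL/hr
Time remaining = 212.5791 mL ÷ 128.2893 mL/hr = 1.657029 hr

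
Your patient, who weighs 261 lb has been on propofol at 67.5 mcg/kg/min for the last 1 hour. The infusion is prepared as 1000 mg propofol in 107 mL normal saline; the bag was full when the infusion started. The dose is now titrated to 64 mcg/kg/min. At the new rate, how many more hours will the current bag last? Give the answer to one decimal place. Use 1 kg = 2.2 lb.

1.1 hours

Initial rate:
Weight = 261 lb ÷ 2.2 lb/kg = 118.6364 kg
Dose = 67.5 mcg/kg/min × 118.6364 kg = 8007.955 mcg/min
8007.955 mcg/min × 60 min/hr = 480477.3 mcg/hr
Concentration = 1000 mg ÷ 107 mL = 9.345794 mg/mL = 9345.794 mcg/mL
Rate = 480477.3 mcg/hr ÷ 9345.794 mcg/mL = 51.41107 mL/hr
Volume infused so far = 51.41107 mL/hr × 1 hr = 51.41107 mL
Volume remaining = 107 − 51.41107 = 55.58893 mL
New rate:
Dose = 64 mcg/kg/min × 118.6364 kg = 7592.727 mcg/min
7592.727 mcg/min × 60 min/hr = 455563.6 mcg/hr
Rate = 455563.6 mcg/hr ÷ 9345.794 mcg/mL = 48.74531 mL/hr
Time remaining = 55.58893 mL ÷ 48.74531 mL/hr = 1.140396 hr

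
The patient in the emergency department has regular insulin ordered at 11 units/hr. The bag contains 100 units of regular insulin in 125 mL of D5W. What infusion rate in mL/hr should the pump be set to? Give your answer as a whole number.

14 mL/hr

Concentration = 100 units ÷ 125 mL = 0.8 units/mL
Rate = 11 units/hr ÷ 0.8 units/mL = 13.75 mL/hr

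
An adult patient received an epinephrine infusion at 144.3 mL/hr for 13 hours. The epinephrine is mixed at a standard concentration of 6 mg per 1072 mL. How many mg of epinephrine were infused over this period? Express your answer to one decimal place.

10.5 mg

Concentration = 6 mg ÷ 1072 mL = 0.005597015 mg/mL = 5.597015 mcg/mL
Drug rate = 144.3 mL/hr × 5.597015 mcg/mL = 807.6493 mcg/hr
Total = 807.6493 mcg/hr × 13 hr = 10499.44 mcg = 10.49944 mg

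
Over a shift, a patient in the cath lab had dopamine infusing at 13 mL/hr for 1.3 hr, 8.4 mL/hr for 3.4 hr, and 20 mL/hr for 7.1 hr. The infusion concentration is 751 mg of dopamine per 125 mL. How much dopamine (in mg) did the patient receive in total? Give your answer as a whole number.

1126 mg

Concentration = 751 mg ÷ 125 mL = 6.008 mg/mL
Stage 1: 13 mL/hr × 1.3 hr = 16.9 mL → 16.9 mL × 6.008 mg/mL = 101.5352 mg
Stage 2: 8.4 mL/hr × 3.4 hr = 28.56 mL → 28.56 mL × 6.008 mg/mL = 171.5885 mg
Stage 3: 20 mL/hr × 7.1 hr = 142 mL → 142 mL × 6.008 mg/mL = 853.136 mg
Total = 101.5352 + 171.5885 + 853.136 = 1126.26 mg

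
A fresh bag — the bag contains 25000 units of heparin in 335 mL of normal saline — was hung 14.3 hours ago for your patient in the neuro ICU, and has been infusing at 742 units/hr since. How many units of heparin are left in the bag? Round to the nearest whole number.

Concentration = 25000 units ÷ 335 mL = 74.62687 units/mL
Rate = 742 units/hr ÷ 74.62687 units/mL = 9.9428 mL/hr
Volume infused = 9.9428 mL/hr × 14.3 hr = 142.182 mL
Volume remaining = 335 − 142.182 = 192.818 mL
Drug remaining = 192.818 mL × 74.62687 units/mL = 14389.4 units

14389 units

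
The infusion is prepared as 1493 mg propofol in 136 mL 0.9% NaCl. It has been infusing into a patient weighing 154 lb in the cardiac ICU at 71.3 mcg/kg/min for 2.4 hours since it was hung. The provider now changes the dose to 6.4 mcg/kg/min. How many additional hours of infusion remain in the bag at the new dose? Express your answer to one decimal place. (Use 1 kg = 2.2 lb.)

28.8 hours

Initial rate:
Weight = 154 lb ÷ 2.2 lb/kg = 70 kg
Dose = 71.3 mcg/kg/min × 70 kg = 4991 mcg/min
4991 mcg/min × 60 min/hr = 299460 mcg/hr
Concentration = 1493 mg ÷ 136 mL = 10.97794 mg/mL = 10977.94 mcg/mL
Rate = 299460 mcg/hr ÷ 10977.94 mcg/mL = 27.27834 mL/hr
Volume infused so far = 27.27834 mL/hr × 2.4 hr = 65.46801 mL
Volume remaining = 136 − 65.46801 = 70.53199 mL
New rate:
Dose = 6.4 mcg/kg/min × 70 kg = 448 mcg/min
448 mcg/min × 60 min/hr = 26880 mcg/hr
Rate = 26880 mcg/hr ÷ 10977.94 mcg/mL = 2.448547 mL/hr
Time remaining = 70.53199 mL ÷ 2.448547 mL/hr = 28.80565 hr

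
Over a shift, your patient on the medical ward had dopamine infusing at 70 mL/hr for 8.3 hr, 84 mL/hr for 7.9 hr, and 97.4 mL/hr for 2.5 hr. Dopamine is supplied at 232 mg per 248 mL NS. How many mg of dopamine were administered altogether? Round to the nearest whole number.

Concentration = 232 mg ÷ 248 mL = 0.9354839 mg/mL
Stage 1: 70 mL/hr × 8.3 hr = 581 mL → 581 mL × 0.9354839 mg/mL = 543.5161 mg
Stage 2: 84 mL/hr × 7.9 hr = 663.6 mL → 663.6 mL × 0.9354839 mg/mL = 620.7871 mg
Stage 3: 97.4 mL/hr × 2.5 hr = 243.5 mL → 243.5 mL × 0.9354839 mg/mL = 227.7903 mg
Total = 543.5161 + 620.7871 + 227.7903 = 1392.094 mg

1392 mg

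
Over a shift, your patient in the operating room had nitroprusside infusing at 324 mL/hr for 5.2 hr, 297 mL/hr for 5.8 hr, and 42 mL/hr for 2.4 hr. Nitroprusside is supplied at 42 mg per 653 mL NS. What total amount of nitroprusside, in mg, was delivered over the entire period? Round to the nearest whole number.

226 mg

Concentration = 42 mg ÷ 653 mL = 0.06431853 mg/mL
Stage 1: 324 mL/hr × 5.2 hr = 1684.8 mL → 1684.8 mL × 0.06431853 mg/mL = 108.3639 mg
Stage 2: 297 mL/hr × 5.8 hr = 1722.6 mL → 1722.6 mL × 0.06431853 mg/mL = 110.7951 mg
Stage 3: 42 mL/hr × 2.4 hr = 100.8 mL → 100.8 mL × 0.06431853 mg/mL = 6.483308 mg
Total = 108.3639 + 110.7951 + 6.483308 = 225.6423 mg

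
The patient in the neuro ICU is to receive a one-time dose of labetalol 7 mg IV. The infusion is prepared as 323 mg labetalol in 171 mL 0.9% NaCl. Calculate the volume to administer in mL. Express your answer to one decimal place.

3.7 mL

Concentration = 323 mg ÷ 171 mL = 1.888889 mg/mL
Volume = 7 mg ÷ 1.888889 mg/mL = 3.705882 mL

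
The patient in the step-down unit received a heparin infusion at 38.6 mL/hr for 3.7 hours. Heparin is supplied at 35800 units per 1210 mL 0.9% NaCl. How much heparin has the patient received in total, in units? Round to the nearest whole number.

Concentration = 35800 units ÷ 1210 mL = 29.58678 units/mL
Drug rate = 38.6 mL/hr × 29.58678 units/mL = 1142.05 units/hr
Total = 1142.05 units/hr × 3.7 hr = 4225.583 units

4226 units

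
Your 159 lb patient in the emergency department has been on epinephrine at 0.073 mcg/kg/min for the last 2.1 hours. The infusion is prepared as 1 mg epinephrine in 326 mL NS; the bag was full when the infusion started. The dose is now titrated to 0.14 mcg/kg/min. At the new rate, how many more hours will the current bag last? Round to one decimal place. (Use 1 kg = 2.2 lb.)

Initial rate:
Weight = 159 lb ÷ 2.2 lb/kg = 72.27273 kg
Dose = 0.073 mcg/kg/min × 72.27273 kg = 5.275909 mcg/min
5.275909 mcg/min × 60 min/hr = 316.5545 mcg/hr
Concentration = 1 mg ÷ 326 mL = 0.003067485 mg/mL = 3.067485 mcg/mL
Rate = 316.5545 mcg/hr ÷ 3.067485 mcg/mL = 103.1968 mL/hr
Volume infused so far = 103.1968 mL/hr × 2.1 hr = 216.7132 mL
Volume remaining = 326 − 216.7132 = 109.2868 mL
New rate:
Dose = 0.14 mcg/kg/min × 72.27273 kg = 10.11818 mcg/min
10.11818 mcg/min × 60 min/hr = 607.0909 mcg/hr
Rate = 607.0909 mcg/hr ÷ 3.067485 mcg/mL = 197.9116 mL/hr
Time remaining = 109.2868 mL ÷ 197.9116 mL/hr = 0.5521998 hr

0.6 hours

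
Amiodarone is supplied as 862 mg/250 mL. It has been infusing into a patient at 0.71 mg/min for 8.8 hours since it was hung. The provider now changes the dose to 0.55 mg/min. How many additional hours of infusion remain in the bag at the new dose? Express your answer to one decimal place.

Initial rate:
0.71 mg/min × 60 min/hr = 42.6 mg/hr
Concentration = 862 mg ÷ 250 mL = 3.448 mg/mL
Rate = 42.6 mg/hr ÷ 3.448 mg/mL = 12.35499 mL/hr
Volume infused so far = 12.35499 mL/hr × 8.8 hr = 108.7239 mL
Volume remaining = 250 − 108.7239 = 141.2761 mL
New rate:
0.55 mg/min × 60 min/hr = 33 mg/hr
Rate = 33 mg/hr ÷ 3.448 mg/mL = 9.570766 mL/hr
Time remaining = 141.2761 mL ÷ 9.570766 mL/hr = 14.76121 hr

14.8 hours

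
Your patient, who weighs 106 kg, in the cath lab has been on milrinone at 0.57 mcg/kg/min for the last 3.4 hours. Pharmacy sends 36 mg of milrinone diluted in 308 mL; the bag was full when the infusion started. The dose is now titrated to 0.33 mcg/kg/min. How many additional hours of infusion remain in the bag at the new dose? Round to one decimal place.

Initial rate:
Dose = 0.57 mcg/kg/min × 106 kg = 60.42 mcg/min
60.42 mcg/min × 60 min/hr = 3625.2 mcg/hr
Concentration = 36 mg ÷ 308 mL = 0.1168831 mg/mL = 116.8831 mcg/mL
Rate = 3625.2 mcg/hr ÷ 116.8831 mcg/mL = 31.0156 mL/hr
Volume infused so far = 31.0156 mL/hr × 3.4 hr = 105.453 mL
Volume remaining = 308 − 105.453 = 202.547 mL
New rate:
Dose = 0.33 mcg/kg/min × 106 kg = 34.98 mcg/min
34.98 mcg/min × 60 min/hr = 2098.8 mcg/hr
Rate = 2098.8 mcg/hr ÷ 116.8831 mcg/mL = 17.9564 mL/hr
Time remaining = 202.547 mL ÷ 17.9564 mL/hr = 11.27993 hr

11.3 hours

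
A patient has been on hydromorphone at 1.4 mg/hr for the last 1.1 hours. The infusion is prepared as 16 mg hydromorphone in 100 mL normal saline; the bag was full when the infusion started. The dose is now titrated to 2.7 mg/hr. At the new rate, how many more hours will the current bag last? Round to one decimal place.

5.4 hours

Initial rate:
Concentration = 16 mg ÷ 100 mL = 0.16 mg/mL
Rate = 1.4 mg/hr ÷ 0.16 mg/mL = 8.75 mL/hr
Volume infused so far = 8.75 mL/hr × 1.1 hr = 9.625 mL
Volume remaining = 100 − 9.625 = 90.375 mL
New rate:
Rate = 2.7 mg/hr ÷ 0.16 mg/mL = 16.875 mL/hr
Time remaining = 90.375 mL ÷ 16.875 mL/hr = 5.355556 hr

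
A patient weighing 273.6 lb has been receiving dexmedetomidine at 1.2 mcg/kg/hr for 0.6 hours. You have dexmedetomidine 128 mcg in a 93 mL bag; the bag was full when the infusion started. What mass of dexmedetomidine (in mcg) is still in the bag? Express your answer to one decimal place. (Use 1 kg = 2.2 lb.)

38.5 mcg

Weight = 273.6 lb ÷ 2.2 lb/kg = 124.3636 kg
Dose = 1.2 mcg/kg/hr × 124.3636 kg = 149.2364 mcg/hr
Concentration = 128 mcg ÷ 93 mL = 1.376344 mcg/mL
Rate = 149.2364 mcg/hr ÷ 1.376344 mcg/mL = 108.4295 mL/hr
Volume infused = 108.4295 mL/hr × 0.6 hr = 65.05773 mL
Volume remaining = 93 − 65.05773 = 27.94227 mL
Drug remaining = 27.94227 mL × 1.376344 mcg/mL = 38.45818 mcg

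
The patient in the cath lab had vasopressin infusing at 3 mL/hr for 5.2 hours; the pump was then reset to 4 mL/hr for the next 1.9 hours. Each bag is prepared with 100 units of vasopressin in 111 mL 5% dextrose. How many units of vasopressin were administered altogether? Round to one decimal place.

20.9 units

Concentration = 100 units ÷ 111 mL = 0.9009009 units/mL
Stage 1: 3 mL/hr × 5.2 hr = 15.6 mL → 15.6 mL × 0.9009009 units/mL = 14.05405 units
Stage 2: 4 mL/hr × 1.9 hr = 7.6 mL → 7.6 mL × 0.9009009 units/mL = 6.846847 units
Total = 14.05405 + 6.846847 = 20.9009 units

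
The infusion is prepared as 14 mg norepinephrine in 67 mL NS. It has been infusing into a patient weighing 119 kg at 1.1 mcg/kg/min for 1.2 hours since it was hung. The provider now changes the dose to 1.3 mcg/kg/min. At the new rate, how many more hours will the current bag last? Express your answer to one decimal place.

0.5 hours

Initial rate:
Dose = 1.1 mcg/kg/min × 119 kg = 130.9 mcg/min
130.9 mcg/min × 60 min/hr = 7854 mcg/hr
Concentration = 14 mg ÷ 67 mL = 0.2089552 mg/mL = 208.9552 mcg/mL
Rate = 7854 mcg/hr ÷ 208.9552 mcg/mL = 37.587 mL/hr
Volume infused so far = 37.587 mL/hr × 1.2 hr = 45.1044 mL
Volume remaining = 67 − 45.1044 = 21.8956 mL
New rate:
Dose = 1.3 mcg/kg/min × 119 kg = 154.7 mcg/min
154.7 mcg/min × 60 min/hr = 9282 mcg/hr
Rate = 9282 mcg/hr ÷ 208.9552 mcg/mL = 44.421 mL/hr
Time remaining = 21.8956 mL ÷ 44.421 mL/hr = 0.492911 hr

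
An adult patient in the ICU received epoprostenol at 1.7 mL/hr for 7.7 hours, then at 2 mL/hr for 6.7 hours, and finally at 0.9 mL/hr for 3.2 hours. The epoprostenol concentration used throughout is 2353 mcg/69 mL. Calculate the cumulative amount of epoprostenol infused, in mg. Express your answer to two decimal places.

Concentration = 2353 mcg ÷ 69 mL = 34.10145 mcg/mL
Stage 1: 1.7 mL/hr × 7.7 hr = 13.09 mL → 13.09 mL × 34.10145 mcg/mL = 446.388 mcg
Stage 2: 2 mL/hr × 6.7 hr = 13.4 mL → 13.4 mL × 34.10145 mcg/mL = 456.9594 mcg
Stage 3: 0.9 mL/hr × 3.2 hr = 2.88 mL → 2.88 mL × 34.10145 mcg/mL = 98.21217 mcg
Total = 446.388 + 456.9594 + 98.21217 = 1001.56 mcg = 1.00156 mg

1.00 mg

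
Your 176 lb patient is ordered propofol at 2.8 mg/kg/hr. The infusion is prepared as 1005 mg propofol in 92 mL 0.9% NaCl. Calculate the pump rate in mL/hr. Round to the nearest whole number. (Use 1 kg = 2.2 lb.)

Weight = 176 lb ÷ 2.2 lb/kg = 80 kg
Dose = 2.8 mg/kg/hr × 80 kg = 224 mg/hr
Concentration = 1005 mg ÷ 92 mL = 10.92391 mg/mL
Rate = 224 mg/hr ÷ 10.92391 mg/mL = 20.50547 mL/hr

21 mL/hr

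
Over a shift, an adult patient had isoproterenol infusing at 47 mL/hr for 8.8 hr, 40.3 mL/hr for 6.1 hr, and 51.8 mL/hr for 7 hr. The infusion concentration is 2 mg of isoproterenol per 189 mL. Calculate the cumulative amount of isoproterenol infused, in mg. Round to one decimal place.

10.8 mg

Concentration = 2 mg ÷ 189 mL = 0.01058201 mg/mL
Stage 1: 47 mL/hr × 8.8 hr = 413.6 mL → 413.6 mL × 0.01058201 mg/mL = 4.37672 mg
Stage 2: 40.3 mL/hr × 6.1 hr = 245.83 mL → 245.83 mL × 0.01058201 mg/mL = 2.601376 mg
Stage 3: 51.8 mL/hr × 7 hr = 362.6 mL → 362.6 mL × 0.01058201 mg/mL = 3.837037 mg
Total = 4.37672 + 2.601376 + 3.837037 = 10.81513 mg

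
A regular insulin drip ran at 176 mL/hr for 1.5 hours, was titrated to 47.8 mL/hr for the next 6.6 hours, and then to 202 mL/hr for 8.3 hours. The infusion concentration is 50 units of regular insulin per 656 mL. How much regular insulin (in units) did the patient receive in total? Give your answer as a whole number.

Concentration = 50 units ÷ 656 mL = 0.07621951 units/mL
Stage 1: 176 mL/hr × 1.5 hr = 264 mL → 264 mL × 0.07621951 units/mL = 20.12195 units
Stage 2: 47.8 mL/hr × 6.6 hr = 315.48 mL → 315.48 mL × 0.07621951 units/mL = 24.04573 units
Stage 3: 202 mL/hr × 8.3 hr = 1676.6 mL → 1676.6 mL × 0.07621951 units/mL = 127.7896 units
Total = 20.12195 + 24.04573 + 127.7896 = 171.9573 units

172 units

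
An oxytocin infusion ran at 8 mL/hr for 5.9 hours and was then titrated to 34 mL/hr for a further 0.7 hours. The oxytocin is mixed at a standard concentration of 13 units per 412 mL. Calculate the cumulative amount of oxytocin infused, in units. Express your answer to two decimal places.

Concentration = 13 units ÷ 412 mL = 0.0315534 units/mL
Stage 1: 8 mL/hr × 5.9 hr = 47.2 mL → 47.2 mL × 0.0315534 units/mL = 1.48932 units
Stage 2: 34 mL/hr × 0.7 hr = 23.8 mL → 23.8 mL × 0.0315534 units/mL = 0.7509709 units
Total = 1.48932 + 0.7509709 = 2.240291 units

2.24 units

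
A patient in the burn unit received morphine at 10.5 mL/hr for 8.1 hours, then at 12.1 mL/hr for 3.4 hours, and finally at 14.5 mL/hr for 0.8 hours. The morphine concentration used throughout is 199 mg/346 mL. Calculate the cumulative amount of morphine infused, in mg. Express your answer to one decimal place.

Concentration = 199 mg ÷ 346 mL = 0.5751445 mg/mL
Stage 1: 10.5 mL/hr × 8.1 hr = 85.05 mL → 85.05 mL × 0.5751445 mg/mL = 48.91604 mg
Stage 2: 12.1 mL/hr × 3.4 hr = 41.14 mL → 41.14 mL × 0.5751445 mg/mL = 23.66145 mg
Stage 3: 14.5 mL/hr × 0.8 hr = 11.6 mL → 11.6 mL × 0.5751445 mg/mL = 6.671676 mg
Total = 48.91604 + 23.66145 + 6.671676 = 79.24916 mg

79.2 mg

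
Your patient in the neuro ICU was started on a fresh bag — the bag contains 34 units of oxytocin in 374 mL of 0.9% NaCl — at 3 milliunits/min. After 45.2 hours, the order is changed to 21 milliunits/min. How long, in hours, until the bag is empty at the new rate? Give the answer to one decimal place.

Initial rate:
3 milliunits/min × 60 min/hr = 180 milliunits/hr
Concentration = 34 units ÷ 374 mL = 0.09090909 units/mL = 90.90909 milliunits/mL
Rate = 180 milliunits/hr ÷ 90.90909 milliunits/mL = 1.98 mL/hr
Volume infused so far = 1.98 mL/hr × 45.2 hr = 89.496 mL
Volume remaining = 374 − 89.496 = 284.504 mL
New rate:
21 milliunits/min × 60 min/hr = 1260 milliunits/hr
Rate = 1260 milliunits/hr ÷ 90.90909 milliunits/mL = 13.86 mL/hr
Time remaining = 284.504 mL ÷ 13.86 mL/hr = 20.52698 hr

20.5 hours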